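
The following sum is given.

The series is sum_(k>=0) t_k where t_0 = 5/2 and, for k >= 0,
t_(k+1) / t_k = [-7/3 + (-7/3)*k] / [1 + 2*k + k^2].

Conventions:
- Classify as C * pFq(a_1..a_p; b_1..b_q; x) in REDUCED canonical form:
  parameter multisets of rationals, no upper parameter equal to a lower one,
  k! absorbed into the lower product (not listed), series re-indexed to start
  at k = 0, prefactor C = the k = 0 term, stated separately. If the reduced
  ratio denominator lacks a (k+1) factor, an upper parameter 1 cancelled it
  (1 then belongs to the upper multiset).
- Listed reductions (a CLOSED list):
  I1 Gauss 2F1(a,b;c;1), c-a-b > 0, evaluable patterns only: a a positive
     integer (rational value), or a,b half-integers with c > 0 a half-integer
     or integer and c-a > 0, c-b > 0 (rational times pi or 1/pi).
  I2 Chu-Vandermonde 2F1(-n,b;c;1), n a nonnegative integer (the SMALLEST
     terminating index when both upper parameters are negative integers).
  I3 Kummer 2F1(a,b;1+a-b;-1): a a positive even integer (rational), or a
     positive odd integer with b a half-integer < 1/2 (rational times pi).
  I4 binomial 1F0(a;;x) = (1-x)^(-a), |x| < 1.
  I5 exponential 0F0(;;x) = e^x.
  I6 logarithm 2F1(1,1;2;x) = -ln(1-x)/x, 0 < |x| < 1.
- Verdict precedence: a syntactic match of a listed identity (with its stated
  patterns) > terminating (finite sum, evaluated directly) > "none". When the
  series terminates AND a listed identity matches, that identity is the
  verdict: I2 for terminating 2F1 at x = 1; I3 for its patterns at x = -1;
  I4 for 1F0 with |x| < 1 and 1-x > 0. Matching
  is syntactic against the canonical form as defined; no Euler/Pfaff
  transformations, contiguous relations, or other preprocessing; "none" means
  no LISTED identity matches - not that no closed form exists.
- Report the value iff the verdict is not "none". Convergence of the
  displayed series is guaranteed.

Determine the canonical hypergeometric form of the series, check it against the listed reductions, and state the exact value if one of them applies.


At argument -7/3: a 0F0 with upper {-}, lower {-}, scaled by C = 5/2. Verdict at x = -7/3: the I5 exponential reduction matches (the 0F0 exponential series at x = -7/3). Hence: (5/2) * e^(-7/3).

First insight: with t_0 = 5/2, roots of the ratio polynomials (prefactor 5/2) are the negated parameters.
Adjacent-term ratio: r(k) = (-7/3) * 1 / [(k+1)] - rational in k. x = (-7/3); t_0 = 5/2; negate the roots.


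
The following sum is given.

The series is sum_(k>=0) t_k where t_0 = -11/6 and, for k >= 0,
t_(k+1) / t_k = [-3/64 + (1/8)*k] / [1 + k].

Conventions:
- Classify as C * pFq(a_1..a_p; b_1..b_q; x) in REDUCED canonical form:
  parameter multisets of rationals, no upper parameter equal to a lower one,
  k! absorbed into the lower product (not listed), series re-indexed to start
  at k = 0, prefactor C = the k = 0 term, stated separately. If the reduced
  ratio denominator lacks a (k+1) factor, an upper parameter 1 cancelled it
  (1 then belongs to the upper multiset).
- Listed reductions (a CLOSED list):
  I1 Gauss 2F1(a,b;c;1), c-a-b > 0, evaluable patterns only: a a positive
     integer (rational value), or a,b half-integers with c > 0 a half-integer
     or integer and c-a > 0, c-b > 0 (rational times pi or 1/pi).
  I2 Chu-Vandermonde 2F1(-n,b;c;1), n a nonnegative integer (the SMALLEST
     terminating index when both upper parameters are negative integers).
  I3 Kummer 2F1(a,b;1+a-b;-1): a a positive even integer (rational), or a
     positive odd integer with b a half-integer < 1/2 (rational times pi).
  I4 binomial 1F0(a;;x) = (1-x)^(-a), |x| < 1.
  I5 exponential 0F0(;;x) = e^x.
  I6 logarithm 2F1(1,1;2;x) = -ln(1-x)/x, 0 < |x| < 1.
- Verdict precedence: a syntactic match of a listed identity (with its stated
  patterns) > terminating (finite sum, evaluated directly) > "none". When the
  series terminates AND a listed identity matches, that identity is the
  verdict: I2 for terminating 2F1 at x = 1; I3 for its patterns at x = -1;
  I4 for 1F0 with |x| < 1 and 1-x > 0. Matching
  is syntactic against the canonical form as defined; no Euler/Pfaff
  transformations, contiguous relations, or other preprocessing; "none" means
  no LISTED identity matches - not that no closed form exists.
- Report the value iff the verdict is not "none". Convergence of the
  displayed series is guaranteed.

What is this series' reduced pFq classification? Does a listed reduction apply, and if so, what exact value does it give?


The tell: t_0 = -11/6 here, and the expanded ratio factors over Q; prefactor -11/6, roots give parameters.
Adjacent-term ratio: r(k) = (1/8) * (k-3/8) / [(k+1)] - rational in k, leading ratio (1/8); with t_0 = -11/6, classification follows.

Canonical form: C = -11/6 times 1F0 with upper {-3/8}, lower {-}, x = 1/8. Verdict: binomial (I4) fires (the 1F0 binomial series: exponent 3/8, x = 1/8). Sum: (-11/6) * (7/8)^(3/8).


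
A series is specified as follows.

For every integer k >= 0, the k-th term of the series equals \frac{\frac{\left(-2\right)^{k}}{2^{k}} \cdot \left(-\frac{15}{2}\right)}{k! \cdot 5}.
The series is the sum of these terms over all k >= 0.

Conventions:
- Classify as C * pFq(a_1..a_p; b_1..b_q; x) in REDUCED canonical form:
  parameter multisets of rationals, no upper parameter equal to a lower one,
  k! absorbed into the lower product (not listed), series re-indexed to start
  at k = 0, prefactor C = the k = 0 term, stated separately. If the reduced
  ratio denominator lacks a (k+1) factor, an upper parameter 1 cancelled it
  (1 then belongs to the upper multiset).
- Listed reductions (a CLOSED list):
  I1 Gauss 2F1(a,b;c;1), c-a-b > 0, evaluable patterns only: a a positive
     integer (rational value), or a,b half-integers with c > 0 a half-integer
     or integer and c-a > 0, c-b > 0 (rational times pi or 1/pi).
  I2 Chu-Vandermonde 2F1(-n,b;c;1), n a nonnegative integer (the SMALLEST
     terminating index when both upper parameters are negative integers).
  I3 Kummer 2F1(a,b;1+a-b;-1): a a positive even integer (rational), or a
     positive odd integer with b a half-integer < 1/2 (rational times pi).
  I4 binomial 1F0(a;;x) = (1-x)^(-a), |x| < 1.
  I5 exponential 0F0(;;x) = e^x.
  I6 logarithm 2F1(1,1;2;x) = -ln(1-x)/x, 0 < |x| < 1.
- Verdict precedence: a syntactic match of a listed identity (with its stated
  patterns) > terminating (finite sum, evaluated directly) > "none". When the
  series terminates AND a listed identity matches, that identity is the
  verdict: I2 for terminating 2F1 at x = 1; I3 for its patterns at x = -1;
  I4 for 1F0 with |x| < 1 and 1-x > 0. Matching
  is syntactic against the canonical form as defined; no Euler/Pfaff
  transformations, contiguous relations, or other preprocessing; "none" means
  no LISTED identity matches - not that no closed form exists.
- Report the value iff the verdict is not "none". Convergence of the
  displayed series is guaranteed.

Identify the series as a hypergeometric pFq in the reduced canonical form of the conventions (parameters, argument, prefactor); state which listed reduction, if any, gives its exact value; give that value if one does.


Canonical form: C = -\frac{3}{2} times 0F0 with upper {-}, lower {-}, x = -1. Verdict (x = -1): the I5 exponential reduction applies (the 0F0 exponential series at x = -1). Exact value: \left(-\frac{3}{2}\right) \cdot e^{-1}.

Structural cue: t_0 being -\frac{3}{2}, the two k-th powers (C = -3/2) combine into one argument.
Consecutive-term ratio: r(k) = -1 * 1 / [(k+1)] - rational in k. x = -1; t_0 = -\frac{3}{2}; negate the roots.


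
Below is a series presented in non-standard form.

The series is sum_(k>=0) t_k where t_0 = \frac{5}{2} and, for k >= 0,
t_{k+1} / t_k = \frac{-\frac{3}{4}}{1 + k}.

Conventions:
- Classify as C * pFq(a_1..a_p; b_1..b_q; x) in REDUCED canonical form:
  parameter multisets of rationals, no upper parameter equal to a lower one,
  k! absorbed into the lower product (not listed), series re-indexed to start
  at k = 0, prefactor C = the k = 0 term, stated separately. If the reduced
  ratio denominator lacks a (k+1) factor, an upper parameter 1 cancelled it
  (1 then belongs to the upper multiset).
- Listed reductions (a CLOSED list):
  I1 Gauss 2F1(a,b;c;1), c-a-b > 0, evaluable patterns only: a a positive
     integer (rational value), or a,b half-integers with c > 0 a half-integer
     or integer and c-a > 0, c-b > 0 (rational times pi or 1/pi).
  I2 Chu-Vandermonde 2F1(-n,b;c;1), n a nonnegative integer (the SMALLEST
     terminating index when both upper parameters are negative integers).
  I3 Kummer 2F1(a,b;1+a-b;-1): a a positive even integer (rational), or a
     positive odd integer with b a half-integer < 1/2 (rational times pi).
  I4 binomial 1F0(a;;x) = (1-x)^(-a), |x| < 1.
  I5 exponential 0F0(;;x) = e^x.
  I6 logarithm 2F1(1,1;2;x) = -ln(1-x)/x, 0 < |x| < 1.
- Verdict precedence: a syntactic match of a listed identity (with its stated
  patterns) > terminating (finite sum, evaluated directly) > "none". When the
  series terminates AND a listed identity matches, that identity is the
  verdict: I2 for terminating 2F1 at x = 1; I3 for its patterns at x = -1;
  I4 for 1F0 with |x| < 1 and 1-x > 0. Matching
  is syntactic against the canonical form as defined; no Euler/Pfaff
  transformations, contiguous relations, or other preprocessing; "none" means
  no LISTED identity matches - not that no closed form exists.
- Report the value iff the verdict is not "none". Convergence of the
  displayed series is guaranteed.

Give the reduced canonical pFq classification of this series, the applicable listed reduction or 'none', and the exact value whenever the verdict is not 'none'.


At argument -\frac{3}{4}: a 0F0 with upper {-}, lower {-}, scaled by C = \frac{5}{2}. Verdict: this is the I5 exponential reduction (the 0F0 exponential series at x = -\frac{3}{4}). Value: \frac{5}{2} \cdot e^{-\frac{3}{4}}.

Key observation: with t_0 = \frac{5}{2}, roots of the ratio polynomials (C = 5/2) are the negated parameters.
Step ratio: r(k) = -\frac{3}{4} * 1 / [(k+1)] - poly over poly, x = -\frac{3}{4} from leading terms; C = \frac{5}{2} at k = 0.


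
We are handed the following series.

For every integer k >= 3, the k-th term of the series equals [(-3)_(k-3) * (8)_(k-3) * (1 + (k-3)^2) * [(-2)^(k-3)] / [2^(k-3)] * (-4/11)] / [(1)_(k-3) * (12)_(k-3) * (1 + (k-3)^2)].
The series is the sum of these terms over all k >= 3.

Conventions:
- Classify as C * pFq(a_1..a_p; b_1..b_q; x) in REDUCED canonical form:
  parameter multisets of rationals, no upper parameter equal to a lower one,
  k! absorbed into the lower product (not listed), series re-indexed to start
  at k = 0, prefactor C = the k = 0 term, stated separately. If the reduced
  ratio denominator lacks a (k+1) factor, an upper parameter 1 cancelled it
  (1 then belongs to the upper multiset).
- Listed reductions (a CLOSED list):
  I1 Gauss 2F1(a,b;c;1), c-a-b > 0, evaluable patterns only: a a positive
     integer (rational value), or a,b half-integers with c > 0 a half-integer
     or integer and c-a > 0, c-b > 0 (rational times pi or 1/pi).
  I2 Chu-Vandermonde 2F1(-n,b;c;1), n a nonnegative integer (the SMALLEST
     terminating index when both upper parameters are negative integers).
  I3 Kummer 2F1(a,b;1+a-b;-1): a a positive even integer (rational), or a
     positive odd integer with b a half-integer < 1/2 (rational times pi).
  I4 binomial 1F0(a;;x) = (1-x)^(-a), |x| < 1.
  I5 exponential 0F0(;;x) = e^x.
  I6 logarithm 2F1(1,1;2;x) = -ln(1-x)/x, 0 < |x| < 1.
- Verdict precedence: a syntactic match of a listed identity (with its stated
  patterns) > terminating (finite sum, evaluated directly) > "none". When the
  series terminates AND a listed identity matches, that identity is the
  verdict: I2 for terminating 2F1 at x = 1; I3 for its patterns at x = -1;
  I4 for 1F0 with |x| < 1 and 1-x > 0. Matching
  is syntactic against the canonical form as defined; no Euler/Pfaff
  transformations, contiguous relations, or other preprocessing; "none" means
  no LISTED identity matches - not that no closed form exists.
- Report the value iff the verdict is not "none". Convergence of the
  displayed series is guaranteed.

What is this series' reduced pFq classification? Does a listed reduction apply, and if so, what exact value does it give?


Reduced: x = -1, 2F1, upper = {-3, 8}, lower = {12}, C = -4/11. Verdict: Kummer's theorem (I3) applies (x = -1; c = 12 equals 1+a-b for upper {-3, 8}: listed pattern). Hence: -12/7.

The tell: x = (-1) and striking the common factor k^2 + 1 reduces the term (C = -4/11, x = -1).
Consecutive-term ratio: r(k) = (-1) * (k-3) (k+8) / [(k+12) (k+1)] ; factor over Q: parameters, x = (-1), and C = -4/11.


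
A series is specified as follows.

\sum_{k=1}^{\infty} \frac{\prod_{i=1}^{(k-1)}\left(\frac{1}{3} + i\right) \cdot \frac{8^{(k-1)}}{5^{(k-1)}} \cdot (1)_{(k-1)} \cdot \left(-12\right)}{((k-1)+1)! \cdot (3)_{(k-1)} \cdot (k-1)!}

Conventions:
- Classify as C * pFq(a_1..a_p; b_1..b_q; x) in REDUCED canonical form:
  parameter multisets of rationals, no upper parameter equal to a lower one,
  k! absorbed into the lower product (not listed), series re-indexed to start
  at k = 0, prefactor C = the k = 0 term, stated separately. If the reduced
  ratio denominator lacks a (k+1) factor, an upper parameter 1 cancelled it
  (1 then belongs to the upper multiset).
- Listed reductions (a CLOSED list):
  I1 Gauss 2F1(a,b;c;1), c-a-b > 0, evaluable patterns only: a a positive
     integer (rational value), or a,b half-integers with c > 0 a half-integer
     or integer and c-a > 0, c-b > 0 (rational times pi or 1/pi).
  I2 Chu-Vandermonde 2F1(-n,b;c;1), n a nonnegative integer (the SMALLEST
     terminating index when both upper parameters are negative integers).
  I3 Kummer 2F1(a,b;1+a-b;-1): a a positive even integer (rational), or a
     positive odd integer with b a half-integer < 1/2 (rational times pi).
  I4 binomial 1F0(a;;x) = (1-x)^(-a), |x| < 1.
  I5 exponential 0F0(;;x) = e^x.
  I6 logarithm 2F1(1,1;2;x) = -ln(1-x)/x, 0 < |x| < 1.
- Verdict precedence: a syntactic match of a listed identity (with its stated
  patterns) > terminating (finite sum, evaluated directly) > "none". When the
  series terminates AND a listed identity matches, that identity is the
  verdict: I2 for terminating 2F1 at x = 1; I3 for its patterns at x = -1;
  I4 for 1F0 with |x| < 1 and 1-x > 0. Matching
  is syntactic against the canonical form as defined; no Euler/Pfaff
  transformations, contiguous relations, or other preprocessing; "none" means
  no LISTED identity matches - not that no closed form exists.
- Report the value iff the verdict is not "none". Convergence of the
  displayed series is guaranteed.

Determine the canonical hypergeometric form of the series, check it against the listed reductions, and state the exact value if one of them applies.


Prefactor -12, argument \frac{8}{5}: 2F2 with upper {1, \frac{4}{3}} over lower {2, 3}. Verdict: none. No listed pattern accepts 2F2(1, \frac{4}{3}; 2, 3; \frac{8}{5}).

Key observation: x = \frac{8}{5} and the running product (C = -12, x = 8/5) telescopes to a rising factorial.
Term ratio: r(k) = \frac{8}{5} * (k+1) (k+\frac{4}{3}) / [(k+2) (k+3) (k+1)] - poly over poly, x = \frac{8}{5} from leading terms; C = -12 at k = 0.


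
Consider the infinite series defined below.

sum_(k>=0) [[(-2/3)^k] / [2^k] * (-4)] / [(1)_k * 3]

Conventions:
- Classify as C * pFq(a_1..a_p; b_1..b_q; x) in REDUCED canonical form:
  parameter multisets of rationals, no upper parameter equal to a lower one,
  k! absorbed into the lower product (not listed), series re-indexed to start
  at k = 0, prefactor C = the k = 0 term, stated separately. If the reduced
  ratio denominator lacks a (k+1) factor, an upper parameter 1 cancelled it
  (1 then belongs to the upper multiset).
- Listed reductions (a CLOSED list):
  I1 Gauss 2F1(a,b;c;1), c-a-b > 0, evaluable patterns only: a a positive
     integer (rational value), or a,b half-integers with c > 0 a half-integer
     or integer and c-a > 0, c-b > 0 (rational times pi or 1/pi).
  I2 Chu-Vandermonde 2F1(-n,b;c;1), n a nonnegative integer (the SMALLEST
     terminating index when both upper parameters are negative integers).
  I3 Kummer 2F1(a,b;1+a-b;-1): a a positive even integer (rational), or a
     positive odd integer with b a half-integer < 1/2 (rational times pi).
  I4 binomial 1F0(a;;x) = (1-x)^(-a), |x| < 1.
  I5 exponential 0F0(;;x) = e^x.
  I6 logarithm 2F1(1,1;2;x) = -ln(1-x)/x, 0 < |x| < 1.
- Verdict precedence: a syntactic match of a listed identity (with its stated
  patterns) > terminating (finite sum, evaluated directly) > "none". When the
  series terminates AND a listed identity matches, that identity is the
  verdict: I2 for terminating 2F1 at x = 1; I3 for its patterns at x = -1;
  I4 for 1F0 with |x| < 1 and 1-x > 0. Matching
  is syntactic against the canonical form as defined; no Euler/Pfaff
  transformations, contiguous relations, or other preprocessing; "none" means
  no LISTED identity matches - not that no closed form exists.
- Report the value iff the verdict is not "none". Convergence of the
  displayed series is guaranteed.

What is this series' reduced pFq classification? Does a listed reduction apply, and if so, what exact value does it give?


This is -4/3 * 0F0(-; -; -1/3) in reduced canonical form. Verdict: exponential (I5) applies (the 0F0 exponential series at x = -1/3). Sum: (-4/3) * e^(-1/3).

Key step: from the first term -4/3: the constant factors (C = -4/3) combine into one prefactor.
Term ratio: r(k) = (-1/3) * 1 / [(k+1)] - rational in k, leading ratio (-1/3); with t_0 = -4/3, classification follows.


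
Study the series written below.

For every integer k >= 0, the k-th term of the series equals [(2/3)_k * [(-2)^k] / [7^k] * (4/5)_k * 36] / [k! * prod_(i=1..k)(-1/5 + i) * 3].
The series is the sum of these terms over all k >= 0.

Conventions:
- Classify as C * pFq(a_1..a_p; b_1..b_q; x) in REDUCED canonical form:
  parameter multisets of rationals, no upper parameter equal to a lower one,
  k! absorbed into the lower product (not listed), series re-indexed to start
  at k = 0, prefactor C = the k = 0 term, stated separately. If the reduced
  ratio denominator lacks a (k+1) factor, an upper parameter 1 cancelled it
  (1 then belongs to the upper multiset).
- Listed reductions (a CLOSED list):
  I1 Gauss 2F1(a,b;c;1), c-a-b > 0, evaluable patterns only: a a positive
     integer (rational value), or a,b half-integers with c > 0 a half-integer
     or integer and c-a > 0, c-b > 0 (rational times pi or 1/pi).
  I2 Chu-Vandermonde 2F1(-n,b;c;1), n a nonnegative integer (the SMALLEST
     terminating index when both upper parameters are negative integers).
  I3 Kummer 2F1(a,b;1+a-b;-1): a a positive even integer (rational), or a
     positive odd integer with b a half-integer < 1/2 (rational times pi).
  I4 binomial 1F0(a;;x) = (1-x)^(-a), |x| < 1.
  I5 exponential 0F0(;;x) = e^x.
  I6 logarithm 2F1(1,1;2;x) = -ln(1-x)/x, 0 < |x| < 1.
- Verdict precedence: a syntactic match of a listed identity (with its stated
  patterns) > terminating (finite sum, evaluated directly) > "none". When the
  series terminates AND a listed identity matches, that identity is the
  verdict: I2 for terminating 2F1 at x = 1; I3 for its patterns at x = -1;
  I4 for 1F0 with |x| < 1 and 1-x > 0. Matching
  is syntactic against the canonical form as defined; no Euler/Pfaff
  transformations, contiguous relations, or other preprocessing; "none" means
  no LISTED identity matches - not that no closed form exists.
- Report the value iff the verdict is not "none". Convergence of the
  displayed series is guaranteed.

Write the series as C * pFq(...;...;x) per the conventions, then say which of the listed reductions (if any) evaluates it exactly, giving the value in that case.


At argument -2/7: a 1F0 with upper {2/3}, lower {-}, scaled by C = 12. Verdict: the I4 binomial reduction fires (the 1F0 binomial series: exponent -2/3, x = -2/7). Exact value: 12 * (9/7)^(-2/3).

Key step: t_0 = 12 here, and the two geometric factors (prefactor 12) combine into one argument.
Ratio: r(k) = (-2/7) * (k+2/3) / [(k+1)] - rational in k. x = (-2/7); t_0 = 12; negate the roots.


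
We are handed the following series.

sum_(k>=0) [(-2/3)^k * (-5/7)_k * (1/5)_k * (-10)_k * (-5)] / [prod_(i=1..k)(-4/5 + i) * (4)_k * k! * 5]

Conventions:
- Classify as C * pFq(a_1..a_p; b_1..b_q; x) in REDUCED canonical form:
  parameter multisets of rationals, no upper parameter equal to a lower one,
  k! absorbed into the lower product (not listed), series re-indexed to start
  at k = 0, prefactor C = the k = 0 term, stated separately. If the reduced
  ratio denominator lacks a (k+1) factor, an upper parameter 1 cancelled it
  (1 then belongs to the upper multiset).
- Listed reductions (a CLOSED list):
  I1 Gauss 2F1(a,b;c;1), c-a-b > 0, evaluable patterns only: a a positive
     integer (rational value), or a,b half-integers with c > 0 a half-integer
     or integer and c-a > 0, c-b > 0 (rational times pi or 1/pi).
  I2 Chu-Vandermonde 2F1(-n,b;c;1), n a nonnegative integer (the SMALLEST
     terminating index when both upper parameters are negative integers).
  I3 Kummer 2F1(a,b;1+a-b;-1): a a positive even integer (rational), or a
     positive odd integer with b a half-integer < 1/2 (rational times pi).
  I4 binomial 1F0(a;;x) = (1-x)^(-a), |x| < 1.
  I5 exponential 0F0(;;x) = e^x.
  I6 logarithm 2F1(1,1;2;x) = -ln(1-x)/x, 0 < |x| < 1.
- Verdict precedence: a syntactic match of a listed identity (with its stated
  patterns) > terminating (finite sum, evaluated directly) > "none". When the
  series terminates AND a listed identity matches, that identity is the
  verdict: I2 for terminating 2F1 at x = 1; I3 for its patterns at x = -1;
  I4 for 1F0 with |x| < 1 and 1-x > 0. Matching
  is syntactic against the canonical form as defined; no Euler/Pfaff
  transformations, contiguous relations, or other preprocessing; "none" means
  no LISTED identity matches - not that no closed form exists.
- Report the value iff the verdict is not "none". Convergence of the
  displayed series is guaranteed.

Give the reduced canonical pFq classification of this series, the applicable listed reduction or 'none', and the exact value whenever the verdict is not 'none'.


x = -2/3 here; the reduced form reads 2F1, upper {-10, -5/7}, lower {4}, C = -1. Verdict: terminating - the sum ends at index 10 because -10 is a negative integer; exact evaluation follows. Sum: 781438096163210/1517869169016291.

Key step: from the first term -1: the parameter 1/5 appears in both the upper and lower lists and cancels.
Ratio: r(k) = (-2/3) * (k-10) (k-5/7) / [(k+4) (k+1)] - poly over poly, x = (-2/3) from leading terms; C = -1 at k = 0.


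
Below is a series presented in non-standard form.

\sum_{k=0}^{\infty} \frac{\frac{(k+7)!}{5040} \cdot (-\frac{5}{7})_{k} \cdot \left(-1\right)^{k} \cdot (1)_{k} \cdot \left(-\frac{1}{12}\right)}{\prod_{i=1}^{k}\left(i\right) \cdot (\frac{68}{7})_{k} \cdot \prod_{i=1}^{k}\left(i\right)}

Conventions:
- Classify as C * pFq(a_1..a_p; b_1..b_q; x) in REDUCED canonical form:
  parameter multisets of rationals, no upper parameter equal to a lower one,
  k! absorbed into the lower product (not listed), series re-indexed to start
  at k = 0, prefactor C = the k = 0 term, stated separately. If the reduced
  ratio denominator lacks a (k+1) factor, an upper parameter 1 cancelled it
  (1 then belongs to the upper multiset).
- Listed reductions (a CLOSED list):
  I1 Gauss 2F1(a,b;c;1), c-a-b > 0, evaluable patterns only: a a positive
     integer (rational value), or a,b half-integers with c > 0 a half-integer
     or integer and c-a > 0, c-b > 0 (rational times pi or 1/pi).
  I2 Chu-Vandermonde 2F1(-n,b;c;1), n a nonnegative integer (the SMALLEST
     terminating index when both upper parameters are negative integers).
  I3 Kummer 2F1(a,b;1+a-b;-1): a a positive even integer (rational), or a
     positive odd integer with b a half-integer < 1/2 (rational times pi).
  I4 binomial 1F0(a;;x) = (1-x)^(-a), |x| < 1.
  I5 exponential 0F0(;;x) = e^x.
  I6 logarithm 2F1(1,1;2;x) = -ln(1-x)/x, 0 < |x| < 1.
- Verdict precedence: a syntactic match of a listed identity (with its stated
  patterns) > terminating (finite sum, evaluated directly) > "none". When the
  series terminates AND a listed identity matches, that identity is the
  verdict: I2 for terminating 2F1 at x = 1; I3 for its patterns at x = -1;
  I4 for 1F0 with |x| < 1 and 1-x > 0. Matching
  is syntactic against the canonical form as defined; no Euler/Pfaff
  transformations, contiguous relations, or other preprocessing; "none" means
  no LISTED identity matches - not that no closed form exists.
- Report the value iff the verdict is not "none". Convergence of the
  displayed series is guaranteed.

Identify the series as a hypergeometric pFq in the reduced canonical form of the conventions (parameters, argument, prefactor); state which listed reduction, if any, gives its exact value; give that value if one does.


Reduced: x = -1, 2F1, upper = {-\frac{5}{7}, 8}, lower = {\frac{68}{7}}, C = -\frac{1}{12}. Verdict (x = -1): Kummer (I3) applies (x = -1; c = \frac{68}{7} equals 1+a-b for upper {-\frac{5}{7}, 8}: listed pattern). Value: -\frac{8601}{67228}.

Key step: t_0 being -\frac{1}{12}, the parameter 1 appears in both the upper and lower lists and cancels.
Adjacent-term ratio: r(k) = -1 * (k-\frac{5}{7}) (k+8) / [(k+\frac{68}{7}) (k+1)] - rational; roots negated = parameters, x = -1, C = -\frac{1}{12}.


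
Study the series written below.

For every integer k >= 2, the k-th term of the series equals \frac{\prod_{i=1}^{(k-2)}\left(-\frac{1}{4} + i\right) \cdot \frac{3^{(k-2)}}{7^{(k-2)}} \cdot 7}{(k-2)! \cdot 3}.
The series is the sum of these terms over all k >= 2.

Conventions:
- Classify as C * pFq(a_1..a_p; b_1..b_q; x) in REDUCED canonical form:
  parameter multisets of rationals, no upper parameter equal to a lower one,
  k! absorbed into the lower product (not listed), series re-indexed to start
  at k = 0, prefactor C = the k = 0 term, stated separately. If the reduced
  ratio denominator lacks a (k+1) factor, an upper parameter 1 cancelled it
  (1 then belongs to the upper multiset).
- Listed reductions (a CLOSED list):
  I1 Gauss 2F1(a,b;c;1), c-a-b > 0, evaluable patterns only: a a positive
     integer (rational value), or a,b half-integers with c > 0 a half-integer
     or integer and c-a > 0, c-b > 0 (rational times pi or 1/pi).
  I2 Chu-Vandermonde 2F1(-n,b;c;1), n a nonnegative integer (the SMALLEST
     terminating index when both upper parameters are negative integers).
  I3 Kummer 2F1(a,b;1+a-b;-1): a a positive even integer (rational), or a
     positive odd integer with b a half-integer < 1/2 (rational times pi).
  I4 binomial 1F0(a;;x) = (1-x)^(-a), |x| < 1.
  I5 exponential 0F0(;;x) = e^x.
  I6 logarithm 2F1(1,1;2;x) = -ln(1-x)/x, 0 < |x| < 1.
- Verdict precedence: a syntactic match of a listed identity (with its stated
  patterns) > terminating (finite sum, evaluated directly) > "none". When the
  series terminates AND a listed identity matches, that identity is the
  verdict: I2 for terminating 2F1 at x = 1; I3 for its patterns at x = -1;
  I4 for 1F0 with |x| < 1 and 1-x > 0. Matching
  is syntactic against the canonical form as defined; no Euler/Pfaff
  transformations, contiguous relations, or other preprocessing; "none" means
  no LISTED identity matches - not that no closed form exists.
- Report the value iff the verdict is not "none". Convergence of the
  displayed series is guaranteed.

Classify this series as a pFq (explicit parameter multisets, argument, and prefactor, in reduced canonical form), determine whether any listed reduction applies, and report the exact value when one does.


Reduced: x = \frac{3}{7}, 1F0, upper = {\frac{3}{4}}, lower = {-}, C = \frac{7}{3}. Verdict: binomial (I4) fires (the 1F0 binomial series: exponent -3/4, x = \frac{3}{7}). Exact value: \frac{7}{3} \cdot \left(\frac{4}{7}\right)^{-\frac{3}{4}}.

Key step: x = \frac{3}{7} and the constant factors (prefactor 7/3) combine into one prefactor.
Consecutive-term ratio: r(k) = \frac{3}{7} * (k+\frac{3}{4}) / [(k+1)] - poly over poly, x = \frac{3}{7} from leading terms; C = \frac{7}{3} at k = 0.


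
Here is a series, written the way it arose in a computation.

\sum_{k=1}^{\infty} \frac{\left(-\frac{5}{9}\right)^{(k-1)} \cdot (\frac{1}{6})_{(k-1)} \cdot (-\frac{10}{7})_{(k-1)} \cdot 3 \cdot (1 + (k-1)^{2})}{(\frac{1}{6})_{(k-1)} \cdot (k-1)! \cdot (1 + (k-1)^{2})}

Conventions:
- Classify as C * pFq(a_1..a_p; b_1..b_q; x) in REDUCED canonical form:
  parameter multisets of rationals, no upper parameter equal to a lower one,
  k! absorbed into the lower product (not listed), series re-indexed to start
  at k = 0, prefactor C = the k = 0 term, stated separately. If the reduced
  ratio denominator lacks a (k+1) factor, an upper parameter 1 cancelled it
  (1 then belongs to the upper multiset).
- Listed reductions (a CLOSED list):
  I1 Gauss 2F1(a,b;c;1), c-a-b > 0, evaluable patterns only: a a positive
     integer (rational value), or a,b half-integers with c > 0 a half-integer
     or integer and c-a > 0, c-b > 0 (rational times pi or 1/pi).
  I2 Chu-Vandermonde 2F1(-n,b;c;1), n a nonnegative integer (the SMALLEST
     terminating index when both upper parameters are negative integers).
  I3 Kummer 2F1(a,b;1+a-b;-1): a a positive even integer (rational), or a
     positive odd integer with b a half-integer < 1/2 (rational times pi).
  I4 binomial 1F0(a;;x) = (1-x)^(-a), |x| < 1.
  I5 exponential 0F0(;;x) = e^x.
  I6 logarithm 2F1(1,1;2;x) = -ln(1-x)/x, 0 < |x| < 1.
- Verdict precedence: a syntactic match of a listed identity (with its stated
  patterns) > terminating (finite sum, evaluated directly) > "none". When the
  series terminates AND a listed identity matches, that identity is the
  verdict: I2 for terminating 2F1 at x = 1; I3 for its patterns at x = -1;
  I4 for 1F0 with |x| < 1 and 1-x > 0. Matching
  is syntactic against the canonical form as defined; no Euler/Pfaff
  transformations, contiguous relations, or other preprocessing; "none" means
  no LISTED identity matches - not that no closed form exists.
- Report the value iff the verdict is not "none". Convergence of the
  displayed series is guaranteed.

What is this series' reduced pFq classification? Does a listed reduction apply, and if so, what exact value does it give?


This is 3 * 1F0(-\frac{10}{7}; -; -\frac{5}{9}) in reduced canonical form. Verdict: the binomial series (I4) fires (the 1F0 binomial series: exponent 10/7, x = -\frac{5}{9}). Sum: 3 \cdot \left(\frac{14}{9}\right)^{\frac{10}{7}}.

Key step: from the first term 3: the parameter 1/6 appears in both the upper and lower lists and cancels (alongside the other common factor).
Term ratio: r(k) = -\frac{5}{9} * (k-\frac{10}{7}) / [(k+1)] - rational in k, leading ratio -\frac{5}{9}; with t_0 = 3, classification follows.


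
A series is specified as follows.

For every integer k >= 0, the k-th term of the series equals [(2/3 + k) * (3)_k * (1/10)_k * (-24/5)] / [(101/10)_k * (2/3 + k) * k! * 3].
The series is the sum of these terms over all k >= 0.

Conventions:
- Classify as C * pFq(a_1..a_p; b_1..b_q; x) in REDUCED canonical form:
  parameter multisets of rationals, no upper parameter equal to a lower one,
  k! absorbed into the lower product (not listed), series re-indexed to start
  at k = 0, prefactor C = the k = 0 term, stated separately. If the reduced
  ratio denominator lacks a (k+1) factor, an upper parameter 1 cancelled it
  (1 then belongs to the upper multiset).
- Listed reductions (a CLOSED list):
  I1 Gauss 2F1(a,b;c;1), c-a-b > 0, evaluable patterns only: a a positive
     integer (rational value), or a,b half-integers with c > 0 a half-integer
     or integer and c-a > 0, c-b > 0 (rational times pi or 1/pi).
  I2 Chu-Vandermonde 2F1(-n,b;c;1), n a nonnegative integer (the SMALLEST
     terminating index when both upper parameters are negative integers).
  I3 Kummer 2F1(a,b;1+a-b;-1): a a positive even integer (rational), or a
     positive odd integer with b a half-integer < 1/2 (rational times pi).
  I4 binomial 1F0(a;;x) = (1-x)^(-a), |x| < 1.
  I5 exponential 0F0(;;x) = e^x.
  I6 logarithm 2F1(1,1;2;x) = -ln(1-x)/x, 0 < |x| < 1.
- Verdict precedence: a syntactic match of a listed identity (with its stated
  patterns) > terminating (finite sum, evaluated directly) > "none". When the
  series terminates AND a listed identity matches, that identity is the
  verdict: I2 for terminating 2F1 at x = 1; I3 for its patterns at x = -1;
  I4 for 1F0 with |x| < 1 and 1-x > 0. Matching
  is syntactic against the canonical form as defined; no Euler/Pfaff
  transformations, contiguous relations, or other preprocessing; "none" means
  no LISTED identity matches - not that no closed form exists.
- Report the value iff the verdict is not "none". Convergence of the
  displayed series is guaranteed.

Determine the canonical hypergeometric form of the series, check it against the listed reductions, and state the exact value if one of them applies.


This is -8/5 * 2F1(1/10, 3; 101/10; 1) in reduced canonical form. Verdict: this is Gauss (I1, integer-parameter pattern) (x = 1: the Gamma ratio telescopes since c-a-b = 7 > 0 and a = 3 in Z>0). Hence: -8307/5000.

Structural cue: with t_0 = -8/5, the constant factors (C = -8/5) combine into one prefactor.
Term ratio: r(k) = 1 * (k+1/10) (k+3) / [(k+101/10) (k+1)] - rational; roots negated = parameters, x = 1, C = -8/5.


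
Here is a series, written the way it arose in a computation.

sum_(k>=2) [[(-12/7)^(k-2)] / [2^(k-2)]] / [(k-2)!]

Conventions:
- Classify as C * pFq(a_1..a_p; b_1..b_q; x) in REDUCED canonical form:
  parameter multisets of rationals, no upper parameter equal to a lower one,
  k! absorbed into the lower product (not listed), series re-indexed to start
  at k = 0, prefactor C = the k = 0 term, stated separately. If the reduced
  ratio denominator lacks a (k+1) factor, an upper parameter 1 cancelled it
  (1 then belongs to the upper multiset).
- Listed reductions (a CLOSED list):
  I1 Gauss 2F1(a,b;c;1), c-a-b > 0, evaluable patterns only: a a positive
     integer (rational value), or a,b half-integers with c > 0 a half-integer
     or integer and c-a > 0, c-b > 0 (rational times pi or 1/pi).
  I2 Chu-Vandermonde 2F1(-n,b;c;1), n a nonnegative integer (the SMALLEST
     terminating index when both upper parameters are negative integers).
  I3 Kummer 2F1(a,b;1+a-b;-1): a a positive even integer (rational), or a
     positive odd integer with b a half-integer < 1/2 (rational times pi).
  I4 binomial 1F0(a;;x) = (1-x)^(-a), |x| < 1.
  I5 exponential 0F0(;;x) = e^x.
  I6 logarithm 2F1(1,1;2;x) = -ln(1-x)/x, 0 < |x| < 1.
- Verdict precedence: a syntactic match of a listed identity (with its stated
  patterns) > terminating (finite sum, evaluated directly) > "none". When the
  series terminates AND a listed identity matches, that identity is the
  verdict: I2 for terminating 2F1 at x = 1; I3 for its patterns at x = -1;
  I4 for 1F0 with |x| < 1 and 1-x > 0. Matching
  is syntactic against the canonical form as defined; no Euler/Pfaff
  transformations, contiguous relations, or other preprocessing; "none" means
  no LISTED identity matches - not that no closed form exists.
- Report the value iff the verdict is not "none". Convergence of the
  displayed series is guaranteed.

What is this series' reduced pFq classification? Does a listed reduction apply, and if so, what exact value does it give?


First insight: t_0 being 1, the two k-th powers (prefactor 1) combine into one argument.
Term ratio: r(k) = (-6/7) * 1 / [(k+1)] - rational in k. x = (-6/7); t_0 = 1; negate the roots.

At argument -6/7: a 0F0 with upper {-}, lower {-}, scaled by C = 1. Verdict: the exponential series (I5) applies (the 0F0 exponential series at x = -6/7). Sum: e^(-6/7).


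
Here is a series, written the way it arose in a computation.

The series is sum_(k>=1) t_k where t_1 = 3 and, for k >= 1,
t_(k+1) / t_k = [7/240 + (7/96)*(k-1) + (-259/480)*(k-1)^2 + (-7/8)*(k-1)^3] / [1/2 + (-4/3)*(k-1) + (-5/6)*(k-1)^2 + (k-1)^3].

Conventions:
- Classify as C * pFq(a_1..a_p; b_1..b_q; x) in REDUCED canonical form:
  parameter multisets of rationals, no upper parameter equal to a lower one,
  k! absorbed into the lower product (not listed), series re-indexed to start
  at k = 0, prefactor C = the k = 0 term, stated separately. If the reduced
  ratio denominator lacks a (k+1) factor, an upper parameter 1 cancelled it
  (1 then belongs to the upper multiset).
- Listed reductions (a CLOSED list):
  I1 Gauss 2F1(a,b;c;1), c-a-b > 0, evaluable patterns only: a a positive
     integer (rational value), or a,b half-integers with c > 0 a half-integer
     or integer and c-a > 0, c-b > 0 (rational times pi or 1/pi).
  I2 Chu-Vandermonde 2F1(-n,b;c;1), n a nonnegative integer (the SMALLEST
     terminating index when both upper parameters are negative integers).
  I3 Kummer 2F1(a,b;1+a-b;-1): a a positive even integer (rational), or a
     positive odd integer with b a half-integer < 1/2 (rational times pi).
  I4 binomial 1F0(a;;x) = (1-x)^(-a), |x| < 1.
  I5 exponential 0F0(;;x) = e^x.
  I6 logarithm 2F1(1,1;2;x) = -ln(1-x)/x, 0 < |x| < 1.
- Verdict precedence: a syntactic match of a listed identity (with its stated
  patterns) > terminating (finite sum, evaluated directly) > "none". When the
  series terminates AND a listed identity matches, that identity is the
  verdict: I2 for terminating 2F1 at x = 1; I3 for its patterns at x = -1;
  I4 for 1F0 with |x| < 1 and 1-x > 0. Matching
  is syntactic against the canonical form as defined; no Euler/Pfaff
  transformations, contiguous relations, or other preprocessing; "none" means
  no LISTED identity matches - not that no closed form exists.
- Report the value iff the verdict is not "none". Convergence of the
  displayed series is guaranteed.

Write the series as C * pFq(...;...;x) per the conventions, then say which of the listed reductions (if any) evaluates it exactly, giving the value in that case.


Key step: t_0 = 3 here, and the expanded ratio factors over Q; C = 3, x = -7/8, roots give parameters.
Ratio: r(k) = (-7/8) * (k-1/4) (k+1/5) (k+2/3) / [(k-3/2) (k-1/3) (k+1)] - rational; roots negated = parameters, x = (-7/8), C = 3.

Canonical form: C = 3 times 3F2 with upper {-1/4, 1/5, 2/3}, lower {-3/2, -1/3}, x = -7/8. Verdict: none here - no I1-I6 shape fits x = -7/8 with lower {-3/2, -1/3}.


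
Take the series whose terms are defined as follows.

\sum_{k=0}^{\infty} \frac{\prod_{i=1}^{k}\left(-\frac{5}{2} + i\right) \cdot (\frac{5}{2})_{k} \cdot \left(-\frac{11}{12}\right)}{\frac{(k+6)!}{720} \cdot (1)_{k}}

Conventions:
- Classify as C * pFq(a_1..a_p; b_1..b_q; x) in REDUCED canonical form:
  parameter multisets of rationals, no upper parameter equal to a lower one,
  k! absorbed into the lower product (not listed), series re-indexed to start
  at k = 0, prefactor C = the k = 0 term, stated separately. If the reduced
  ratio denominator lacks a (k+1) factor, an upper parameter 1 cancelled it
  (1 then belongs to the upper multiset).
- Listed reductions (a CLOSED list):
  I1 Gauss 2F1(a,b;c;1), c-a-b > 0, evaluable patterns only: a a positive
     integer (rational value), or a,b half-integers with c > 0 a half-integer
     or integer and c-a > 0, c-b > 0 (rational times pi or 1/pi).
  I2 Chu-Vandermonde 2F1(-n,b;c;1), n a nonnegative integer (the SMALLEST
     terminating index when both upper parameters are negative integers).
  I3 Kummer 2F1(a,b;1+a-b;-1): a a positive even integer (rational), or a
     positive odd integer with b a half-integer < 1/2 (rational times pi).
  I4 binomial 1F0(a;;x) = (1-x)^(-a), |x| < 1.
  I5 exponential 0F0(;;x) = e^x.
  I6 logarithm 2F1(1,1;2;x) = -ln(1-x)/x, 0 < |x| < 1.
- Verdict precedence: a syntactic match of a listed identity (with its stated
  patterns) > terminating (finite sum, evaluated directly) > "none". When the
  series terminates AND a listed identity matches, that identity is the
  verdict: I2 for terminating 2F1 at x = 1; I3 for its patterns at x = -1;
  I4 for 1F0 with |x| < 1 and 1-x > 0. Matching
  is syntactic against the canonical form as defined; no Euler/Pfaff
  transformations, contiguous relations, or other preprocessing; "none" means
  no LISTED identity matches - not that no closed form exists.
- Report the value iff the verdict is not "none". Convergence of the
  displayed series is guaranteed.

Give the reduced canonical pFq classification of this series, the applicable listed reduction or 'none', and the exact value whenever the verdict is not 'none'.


The tell: t_0 = -\frac{11}{12} here, and (1)_k (C = -11/12, x = 1) is k! itself.
Term ratio: r(k) = 1 * (k-\frac{3}{2}) (k+\frac{5}{2}) / [(k+7) (k+1)] - rational in k. x = 1; t_0 = -\frac{11}{12}; negate the roots.

At argument 1: a 2F1 with upper {-\frac{3}{2}, \frac{5}{2}}, lower {7}, scaled by C = -\frac{11}{12}. Verdict: Gauss (I1, half-integer pattern) fires (x = 1; upper {-\frac{3}{2}, \frac{5}{2}} half-integers, c = 7 in the evaluable pattern). Hence: \left(-\frac{131072}{85995}\right) / \pi.
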